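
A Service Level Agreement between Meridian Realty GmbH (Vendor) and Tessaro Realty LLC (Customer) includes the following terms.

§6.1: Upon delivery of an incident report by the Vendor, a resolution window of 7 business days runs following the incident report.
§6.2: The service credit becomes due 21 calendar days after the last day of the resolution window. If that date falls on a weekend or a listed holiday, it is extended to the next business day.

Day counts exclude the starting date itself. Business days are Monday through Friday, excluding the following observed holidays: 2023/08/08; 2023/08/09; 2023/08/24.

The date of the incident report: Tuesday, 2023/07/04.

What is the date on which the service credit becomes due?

2023/08/03

The last day of the resolution window: counting 7 business days from Tuesday, 2023/07/04 (Jul 5, Jul 6, Jul 7, Jul 10, Jul 11, Jul 12, Jul 13, skipping weekends) reaches Thursday, 2023/07/13.
The date on which the service credit becomes due: 2023/07/13 + 21 days = 2023/08/03. 2023/08/03 is a Thursday and is not a listed holiday, so no roll-forward applies.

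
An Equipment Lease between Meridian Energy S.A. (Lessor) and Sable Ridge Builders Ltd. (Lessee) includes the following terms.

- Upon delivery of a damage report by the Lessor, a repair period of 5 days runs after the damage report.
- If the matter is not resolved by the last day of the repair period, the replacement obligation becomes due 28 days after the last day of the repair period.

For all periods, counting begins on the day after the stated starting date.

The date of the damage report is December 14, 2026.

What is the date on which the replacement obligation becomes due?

Adding 5 calendar days to December 14, 2026 gives December 19, 2026, which is the last day of the repair period.
Adding 28 calendar days to December 19, 2026 gives January 16, 2027, which is the date on which the replacement obligation becomes due.

January 16, 2027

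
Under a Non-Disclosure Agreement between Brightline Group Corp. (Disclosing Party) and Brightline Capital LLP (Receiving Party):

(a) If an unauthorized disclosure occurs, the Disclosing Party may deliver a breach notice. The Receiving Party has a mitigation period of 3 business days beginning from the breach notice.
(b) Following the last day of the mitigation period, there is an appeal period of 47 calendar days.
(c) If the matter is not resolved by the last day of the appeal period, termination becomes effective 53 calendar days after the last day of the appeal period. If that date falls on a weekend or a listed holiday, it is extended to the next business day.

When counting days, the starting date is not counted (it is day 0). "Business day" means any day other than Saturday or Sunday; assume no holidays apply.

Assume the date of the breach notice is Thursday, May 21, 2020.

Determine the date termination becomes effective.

September 3, 2020

The last day of the mitigation period: 3 business days after Thursday, May 21, 2020, skipping weekends — May 22, May 25, May 26 — lands on Tuesday, May 26, 2020.
The last day of the appeal period: May 26, 2020 + 47 days = July 12, 2020.
The date termination becomes effective: 53 calendar days after July 12, 2020 is September 3, 2020. September 3, 2020 is a Thursday, so no roll-forward applies.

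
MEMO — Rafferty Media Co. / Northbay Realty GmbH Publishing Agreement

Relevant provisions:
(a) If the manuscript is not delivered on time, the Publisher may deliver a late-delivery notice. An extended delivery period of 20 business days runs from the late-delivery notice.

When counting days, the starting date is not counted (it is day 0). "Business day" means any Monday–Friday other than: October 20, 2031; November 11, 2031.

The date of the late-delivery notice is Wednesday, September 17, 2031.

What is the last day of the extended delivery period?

From Wednesday, September 17, 2031, 20 business days (Sep 18, Sep 19, Sep 22, Sep 23, …, Oct 13, Oct 14, Oct 15, skipping weekends) brings us to Wednesday, October 15, 2031, which is the last day of the extended delivery period.

October 15, 2031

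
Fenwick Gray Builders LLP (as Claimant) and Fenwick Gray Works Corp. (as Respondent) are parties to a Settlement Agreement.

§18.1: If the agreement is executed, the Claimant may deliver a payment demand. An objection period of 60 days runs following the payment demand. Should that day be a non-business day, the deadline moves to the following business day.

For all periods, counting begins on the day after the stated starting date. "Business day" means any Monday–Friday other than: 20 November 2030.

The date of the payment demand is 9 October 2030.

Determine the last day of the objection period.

9 December 2030

The last day of the objection period: 60 calendar days after 9 October 2030 is 8 December 2030. That falls on a Sunday, so it rolls to the next business day, Monday, 9 December 2030.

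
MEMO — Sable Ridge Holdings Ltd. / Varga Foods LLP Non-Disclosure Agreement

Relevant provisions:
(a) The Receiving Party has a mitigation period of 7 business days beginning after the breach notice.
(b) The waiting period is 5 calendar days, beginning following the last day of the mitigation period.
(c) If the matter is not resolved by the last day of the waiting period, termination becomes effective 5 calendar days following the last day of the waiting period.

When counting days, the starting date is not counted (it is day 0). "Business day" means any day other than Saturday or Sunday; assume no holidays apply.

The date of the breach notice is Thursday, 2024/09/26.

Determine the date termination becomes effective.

2024/10/17

The last day of the mitigation period: counting 7 business days from Thursday, 2024/09/26 (Sep 27, Sep 30, Oct 1, Oct 2, Oct 3, Oct 4, Oct 7, skipping weekends) reaches Monday, 2024/10/07.
Adding 5 calendar days to 2024/10/07 gives 2024/10/12, which is the last day of the waiting period.
The date termination becomes effective: 5 calendar days after 2024/10/12 is 2024/10/17.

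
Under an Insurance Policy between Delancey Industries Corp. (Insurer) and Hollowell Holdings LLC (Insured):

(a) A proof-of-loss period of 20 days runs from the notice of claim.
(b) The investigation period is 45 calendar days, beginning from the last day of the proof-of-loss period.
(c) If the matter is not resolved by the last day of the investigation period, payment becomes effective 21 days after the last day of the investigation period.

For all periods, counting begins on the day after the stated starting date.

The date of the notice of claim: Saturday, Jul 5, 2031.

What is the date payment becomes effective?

The last day of the proof-of-loss period: Jul 5, 2031 + 20 days = Jul 25, 2031.
The last day of the investigation period: 45 calendar days after Jul 25, 2031 is Sep 8, 2031.
The date payment becomes effective: Sep 8, 2031 + 21 days = Sep 29, 2031.

Sep 29, 2031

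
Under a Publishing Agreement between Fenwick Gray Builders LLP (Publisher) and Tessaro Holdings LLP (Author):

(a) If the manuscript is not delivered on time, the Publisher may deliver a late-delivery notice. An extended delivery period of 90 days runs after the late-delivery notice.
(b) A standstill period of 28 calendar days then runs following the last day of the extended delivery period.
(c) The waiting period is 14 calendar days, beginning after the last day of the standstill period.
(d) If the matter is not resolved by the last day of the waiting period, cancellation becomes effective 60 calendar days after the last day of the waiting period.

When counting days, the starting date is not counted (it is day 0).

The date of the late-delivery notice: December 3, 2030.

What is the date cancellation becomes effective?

June 13, 2031

The last day of the extended delivery period: 90 calendar days after December 3, 2030 is March 3, 2031.
The last day of the standstill period: March 3, 2031 + 28 days = March 31, 2031.
Adding 14 calendar days to March 31, 2031 gives April 14, 2031, which is the last day of the waiting period.
Adding 60 calendar days to April 14, 2031 gives June 13, 2031, which is the date cancellation becomes effective.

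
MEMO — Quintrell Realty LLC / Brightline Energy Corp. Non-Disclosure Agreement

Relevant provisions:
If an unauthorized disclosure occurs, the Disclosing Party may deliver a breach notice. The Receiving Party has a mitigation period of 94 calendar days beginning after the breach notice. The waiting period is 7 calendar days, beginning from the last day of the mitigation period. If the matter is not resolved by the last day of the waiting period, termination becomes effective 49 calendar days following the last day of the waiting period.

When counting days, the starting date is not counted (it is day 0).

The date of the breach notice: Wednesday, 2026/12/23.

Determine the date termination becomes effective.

Adding 94 calendar days to 2026/12/23 gives 2027/03/27, which is the last day of the mitigation period.
The last day of the waiting period: 7 calendar days after 2027/03/27 is 2027/04/03.
The date termination becomes effective: 49 calendar days after 2027/04/03 is 2027/05/22.

2027/05/22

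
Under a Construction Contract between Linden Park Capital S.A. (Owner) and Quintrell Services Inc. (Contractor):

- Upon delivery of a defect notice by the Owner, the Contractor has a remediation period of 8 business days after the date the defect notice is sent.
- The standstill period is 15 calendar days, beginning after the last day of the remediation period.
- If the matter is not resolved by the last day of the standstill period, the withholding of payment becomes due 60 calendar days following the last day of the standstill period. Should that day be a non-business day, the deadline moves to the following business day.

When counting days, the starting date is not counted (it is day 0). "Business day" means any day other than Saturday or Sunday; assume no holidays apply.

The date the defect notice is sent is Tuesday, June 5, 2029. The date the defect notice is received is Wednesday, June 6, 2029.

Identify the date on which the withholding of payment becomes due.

August 29, 2029

From Tuesday, June 5, 2029, 8 business days (Jun 6, Jun 7, Jun 8, Jun 11, Jun 12, Jun 13, Jun 14, Jun 15, skipping weekends) brings us to Friday, June 15, 2029, which is the last day of the remediation period.
Adding 15 calendar days to June 15, 2029 gives June 30, 2029, which is the last day of the standstill period.
The date on which the withholding of payment becomes due: June 30, 2029 + 60 days = August 29, 2029. August 29, 2029 is a Wednesday, so no roll-forward applies.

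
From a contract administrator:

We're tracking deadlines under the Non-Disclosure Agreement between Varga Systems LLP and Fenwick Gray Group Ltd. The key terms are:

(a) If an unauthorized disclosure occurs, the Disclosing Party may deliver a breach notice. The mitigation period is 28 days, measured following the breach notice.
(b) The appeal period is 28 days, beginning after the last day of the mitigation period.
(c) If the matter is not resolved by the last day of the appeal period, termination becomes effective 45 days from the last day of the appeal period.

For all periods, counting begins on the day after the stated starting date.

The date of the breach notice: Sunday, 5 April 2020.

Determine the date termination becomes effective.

15 July 2020

Adding 28 calendar days to 5 April 2020 gives 3 May 2020, which is the last day of the mitigation period.
The last day of the appeal period: 3 May 2020 + 28 days = 31 May 2020.
The date termination becomes effective: 45 calendar days after 31 May 2020 is 15 July 2020.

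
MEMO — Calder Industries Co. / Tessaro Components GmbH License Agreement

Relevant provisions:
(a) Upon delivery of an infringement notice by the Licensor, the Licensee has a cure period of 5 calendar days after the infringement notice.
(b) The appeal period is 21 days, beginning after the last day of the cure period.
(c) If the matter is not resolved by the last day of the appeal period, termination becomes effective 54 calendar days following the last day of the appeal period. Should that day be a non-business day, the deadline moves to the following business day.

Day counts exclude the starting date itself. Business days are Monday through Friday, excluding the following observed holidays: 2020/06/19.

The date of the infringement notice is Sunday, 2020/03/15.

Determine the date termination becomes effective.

The last day of the cure period: 2020/03/15 + 5 days = 2020/03/20.
Adding 21 calendar days to 2020/03/20 gives 2020/04/10, which is the last day of the appeal period.
The date termination becomes effective: 2020/04/10 + 54 days = 2020/06/03. 2020/06/03 is a Wednesday and is not a listed holiday, so no roll-forward applies.

2020/06/03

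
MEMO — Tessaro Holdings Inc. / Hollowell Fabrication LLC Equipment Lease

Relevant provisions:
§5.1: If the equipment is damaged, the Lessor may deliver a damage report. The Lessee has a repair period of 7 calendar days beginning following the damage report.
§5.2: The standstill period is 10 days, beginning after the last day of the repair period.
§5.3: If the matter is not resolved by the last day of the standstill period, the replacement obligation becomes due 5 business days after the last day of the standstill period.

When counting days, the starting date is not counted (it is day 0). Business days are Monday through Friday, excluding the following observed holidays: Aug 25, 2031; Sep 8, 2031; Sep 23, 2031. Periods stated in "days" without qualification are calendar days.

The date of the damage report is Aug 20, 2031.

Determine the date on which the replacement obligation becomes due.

Sep 15, 2031

The last day of the repair period: 7 calendar days after Aug 20, 2031 is Aug 27, 2031.
Adding 10 calendar days to Aug 27, 2031 gives Sep 6, 2031, which is the last day of the standstill period.
From Saturday, Sep 6, 2031, 5 business days (Sep 9, Sep 10, Sep 11, Sep 12, Sep 15, skipping weekends and the listed holiday on Sep 8) brings us to Monday, Sep 15, 2031, which is the date on which the replacement obligation becomes due.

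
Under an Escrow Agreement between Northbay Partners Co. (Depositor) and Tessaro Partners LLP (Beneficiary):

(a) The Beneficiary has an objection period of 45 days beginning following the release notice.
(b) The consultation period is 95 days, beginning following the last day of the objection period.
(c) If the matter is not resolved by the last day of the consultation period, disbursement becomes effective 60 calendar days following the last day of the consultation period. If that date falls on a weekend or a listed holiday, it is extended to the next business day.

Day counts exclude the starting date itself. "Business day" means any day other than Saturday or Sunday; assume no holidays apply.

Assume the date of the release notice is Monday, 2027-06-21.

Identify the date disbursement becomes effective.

Adding 45 calendar days to 2027-06-21 gives 2027-08-05, which is the last day of the objection period.
The last day of the consultation period: 95 calendar days after 2027-08-05 is 2027-11-08.
The date disbursement becomes effective: 2027-11-08 + 60 days = 2028-01-07. 2028-01-07 is a Friday, so no roll-forward applies.

2028-01-07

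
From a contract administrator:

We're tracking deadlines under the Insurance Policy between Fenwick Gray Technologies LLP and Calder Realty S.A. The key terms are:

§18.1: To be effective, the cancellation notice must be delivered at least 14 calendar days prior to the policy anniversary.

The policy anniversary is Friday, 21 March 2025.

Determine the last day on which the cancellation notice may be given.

7 March 2025

Counting back 14 calendar days from 21 March 2025 gives 7 March 2025.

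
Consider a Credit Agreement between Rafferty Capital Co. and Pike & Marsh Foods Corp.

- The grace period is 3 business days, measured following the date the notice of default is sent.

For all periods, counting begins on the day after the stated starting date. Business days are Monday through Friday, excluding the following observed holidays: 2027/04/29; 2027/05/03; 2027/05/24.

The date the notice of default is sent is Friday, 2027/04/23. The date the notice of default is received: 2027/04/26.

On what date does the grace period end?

The last day of the grace period: 3 business days after Friday, 2027/04/23, skipping weekends — Apr 26, Apr 27, Apr 28 — lands on Wednesday, 2027/04/28.

2027/04/28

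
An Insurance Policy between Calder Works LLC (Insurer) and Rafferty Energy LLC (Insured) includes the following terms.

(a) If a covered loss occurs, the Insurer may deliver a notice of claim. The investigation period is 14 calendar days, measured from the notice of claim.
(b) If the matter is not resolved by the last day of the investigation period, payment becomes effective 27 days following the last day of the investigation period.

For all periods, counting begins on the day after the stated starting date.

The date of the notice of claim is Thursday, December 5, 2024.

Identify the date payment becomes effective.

January 15, 2025

The last day of the investigation period: December 5, 2024 + 14 days = December 19, 2024.
The date payment becomes effective: December 19, 2024 + 27 days = January 15, 2025.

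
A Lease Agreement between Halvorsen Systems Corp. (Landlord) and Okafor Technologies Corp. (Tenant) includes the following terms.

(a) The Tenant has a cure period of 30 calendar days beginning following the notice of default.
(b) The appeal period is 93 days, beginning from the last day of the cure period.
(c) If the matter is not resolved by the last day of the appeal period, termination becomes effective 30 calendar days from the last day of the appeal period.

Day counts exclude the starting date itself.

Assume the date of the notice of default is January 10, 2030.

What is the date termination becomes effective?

June 12, 2030

The last day of the cure period: January 10, 2030 + 30 days = February 9, 2030.
The last day of the appeal period: February 9, 2030 + 93 days = May 13, 2030.
The date termination becomes effective: May 13, 2030 + 30 days = June 12, 2030.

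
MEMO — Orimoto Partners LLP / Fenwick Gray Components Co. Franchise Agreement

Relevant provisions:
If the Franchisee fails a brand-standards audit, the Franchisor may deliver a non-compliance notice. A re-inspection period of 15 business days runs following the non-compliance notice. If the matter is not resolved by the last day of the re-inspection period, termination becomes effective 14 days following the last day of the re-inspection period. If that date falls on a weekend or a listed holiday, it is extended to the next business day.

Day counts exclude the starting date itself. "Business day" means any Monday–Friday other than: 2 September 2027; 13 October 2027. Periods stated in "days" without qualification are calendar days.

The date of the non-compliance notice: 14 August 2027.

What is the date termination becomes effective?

20 September 2027

The last day of the re-inspection period: counting 15 business days from Saturday, 14 August 2027 (Aug 16, Aug 17, Aug 18, Aug 19, …, Sep 1, Sep 3, Sep 6, skipping weekends and the listed holiday on Sep 2) reaches Monday, 6 September 2027.
Adding 14 calendar days to 6 September 2027 gives 20 September 2027, which is the date termination becomes effective. 20 September 2027 is a Monday and is not a listed holiday, so no roll-forward applies.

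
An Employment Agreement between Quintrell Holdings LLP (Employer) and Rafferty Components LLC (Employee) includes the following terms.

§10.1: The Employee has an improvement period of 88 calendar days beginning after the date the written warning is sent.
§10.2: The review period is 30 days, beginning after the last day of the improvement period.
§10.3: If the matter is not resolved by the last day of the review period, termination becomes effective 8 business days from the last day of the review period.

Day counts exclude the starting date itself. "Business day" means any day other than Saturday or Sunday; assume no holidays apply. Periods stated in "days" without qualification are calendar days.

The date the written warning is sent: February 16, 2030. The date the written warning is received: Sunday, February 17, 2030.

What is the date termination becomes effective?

June 26, 2030

Adding 88 calendar days to February 16, 2030 gives May 15, 2030, which is the last day of the improvement period.
The last day of the review period: 30 calendar days after May 15, 2030 is June 14, 2030.
From Friday, June 14, 2030, 8 business days (Jun 17, Jun 18, Jun 19, Jun 20, Jun 21, Jun 24, Jun 25, Jun 26, skipping weekends) brings us to Wednesday, June 26, 2030, which is the date termination becomes effective.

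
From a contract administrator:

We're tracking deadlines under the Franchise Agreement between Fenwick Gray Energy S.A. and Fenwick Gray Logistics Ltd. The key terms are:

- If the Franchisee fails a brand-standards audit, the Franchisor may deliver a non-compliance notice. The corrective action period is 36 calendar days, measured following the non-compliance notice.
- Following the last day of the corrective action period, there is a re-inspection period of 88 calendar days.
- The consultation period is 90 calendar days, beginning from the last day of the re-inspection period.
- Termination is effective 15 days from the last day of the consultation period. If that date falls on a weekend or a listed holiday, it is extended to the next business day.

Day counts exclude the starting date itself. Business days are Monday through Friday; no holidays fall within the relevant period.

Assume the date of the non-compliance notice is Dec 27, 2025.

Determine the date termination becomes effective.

Aug 13, 2026

Adding 36 calendar days to Dec 27, 2025 gives Feb 1, 2026, which is the last day of the corrective action period.
The last day of the re-inspection period: Feb 1, 2026 + 88 days = Apr 30, 2026.
The last day of the consultation period: Apr 30, 2026 + 90 days = Jul 29, 2026.
Adding 15 calendar days to Jul 29, 2026 gives Aug 13, 2026, which is the date termination becomes effective. Aug 13, 2026 is a Thursday, so no roll-forward applies.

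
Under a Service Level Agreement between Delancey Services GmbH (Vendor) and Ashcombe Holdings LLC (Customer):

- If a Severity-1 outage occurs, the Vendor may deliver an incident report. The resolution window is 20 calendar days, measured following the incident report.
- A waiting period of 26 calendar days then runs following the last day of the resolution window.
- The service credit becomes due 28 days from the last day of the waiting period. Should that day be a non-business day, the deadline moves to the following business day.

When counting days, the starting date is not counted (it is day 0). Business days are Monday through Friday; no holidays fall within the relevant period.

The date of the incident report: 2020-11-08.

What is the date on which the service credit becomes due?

The last day of the resolution window: 20 calendar days after 2020-11-08 is 2020-11-28.
The last day of the waiting period: 2020-11-28 + 26 days = 2020-12-24.
Adding 28 calendar days to 2020-12-24 gives 2021-01-21, which is the date on which the service credit becomes due. 2021-01-21 is a Thursday, so no roll-forward applies.

2021-01-21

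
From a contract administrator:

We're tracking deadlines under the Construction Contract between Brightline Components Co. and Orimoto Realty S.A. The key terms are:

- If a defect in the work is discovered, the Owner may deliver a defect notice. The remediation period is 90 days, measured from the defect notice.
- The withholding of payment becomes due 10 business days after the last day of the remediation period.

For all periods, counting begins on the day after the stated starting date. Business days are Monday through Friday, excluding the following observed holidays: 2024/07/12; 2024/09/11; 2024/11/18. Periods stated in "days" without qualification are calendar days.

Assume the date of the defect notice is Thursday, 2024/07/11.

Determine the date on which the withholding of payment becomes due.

The last day of the remediation period: 90 calendar days after 2024/07/11 is 2024/10/09.
The date on which the withholding of payment becomes due: 10 business days after Wednesday, 2024/10/09, skipping weekends — Oct 10, Oct 11, Oct 14, Oct 15, Oct 16, Oct 17, Oct 18, Oct 21, Oct 22, Oct 23 — lands on Wednesday, 2024/10/23.

2024/10/23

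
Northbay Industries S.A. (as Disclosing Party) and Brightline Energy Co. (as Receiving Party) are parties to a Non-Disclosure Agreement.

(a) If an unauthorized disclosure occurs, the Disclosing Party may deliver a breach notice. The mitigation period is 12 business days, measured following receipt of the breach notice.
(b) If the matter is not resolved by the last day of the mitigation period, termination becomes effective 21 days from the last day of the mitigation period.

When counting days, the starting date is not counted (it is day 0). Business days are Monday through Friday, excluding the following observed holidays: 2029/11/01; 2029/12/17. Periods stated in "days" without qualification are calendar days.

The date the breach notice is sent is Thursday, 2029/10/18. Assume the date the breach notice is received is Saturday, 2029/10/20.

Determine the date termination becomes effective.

2029/11/28

The last day of the mitigation period: counting 12 business days from Saturday, 2029/10/20 (Oct 22, Oct 23, Oct 24, Oct 25, …, Nov 5, Nov 6, Nov 7, skipping weekends and the listed holiday on Nov 1) reaches Wednesday, 2029/11/07.
The date termination becomes effective: 2029/11/07 + 21 days = 2029/11/28.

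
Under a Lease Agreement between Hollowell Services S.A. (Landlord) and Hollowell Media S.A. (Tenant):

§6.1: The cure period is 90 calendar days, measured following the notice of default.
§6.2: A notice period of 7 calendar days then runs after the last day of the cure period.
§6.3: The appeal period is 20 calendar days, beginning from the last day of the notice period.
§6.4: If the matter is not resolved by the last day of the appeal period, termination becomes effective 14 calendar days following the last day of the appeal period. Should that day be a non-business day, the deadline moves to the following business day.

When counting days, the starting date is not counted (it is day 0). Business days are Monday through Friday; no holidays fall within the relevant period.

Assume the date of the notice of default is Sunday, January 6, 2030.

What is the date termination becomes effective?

May 17, 2030

The last day of the cure period: January 6, 2030 + 90 days = April 6, 2030.
The last day of the notice period: 7 calendar days after April 6, 2030 is April 13, 2030.
The last day of the appeal period: April 13, 2030 + 20 days = May 3, 2030.
The date termination becomes effective: May 3, 2030 + 14 days = May 17, 2030. May 17, 2030 is a Friday, so no roll-forward applies.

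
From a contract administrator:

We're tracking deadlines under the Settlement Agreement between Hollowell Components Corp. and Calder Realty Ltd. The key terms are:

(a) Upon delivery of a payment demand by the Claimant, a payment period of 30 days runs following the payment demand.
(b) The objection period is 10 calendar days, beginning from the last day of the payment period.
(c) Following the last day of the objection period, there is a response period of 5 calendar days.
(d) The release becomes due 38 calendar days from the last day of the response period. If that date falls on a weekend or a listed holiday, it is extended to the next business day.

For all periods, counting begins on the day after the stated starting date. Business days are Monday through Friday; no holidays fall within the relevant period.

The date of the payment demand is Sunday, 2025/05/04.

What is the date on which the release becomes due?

The last day of the payment period: 30 calendar days after 2025/05/04 is 2025/06/03.
The last day of the objection period: 10 calendar days after 2025/06/03 is 2025/06/13.
The last day of the response period: 5 calendar days after 2025/06/13 is 2025/06/18.
The date on which the release becomes due: 2025/06/18 + 38 days = 2025/07/26. That falls on a Saturday, so it rolls to the next business day, Monday, 2025/07/28.

2025/07/28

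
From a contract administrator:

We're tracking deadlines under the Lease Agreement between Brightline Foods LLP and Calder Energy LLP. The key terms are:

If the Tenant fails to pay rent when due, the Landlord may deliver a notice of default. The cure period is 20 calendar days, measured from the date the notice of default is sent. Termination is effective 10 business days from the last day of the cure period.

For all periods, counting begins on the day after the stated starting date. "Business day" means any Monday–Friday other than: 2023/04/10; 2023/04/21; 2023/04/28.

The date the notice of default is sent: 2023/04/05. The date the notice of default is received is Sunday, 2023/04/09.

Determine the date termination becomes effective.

The last day of the cure period: 20 calendar days after 2023/04/05 is 2023/04/25.
From Tuesday, 2023/04/25, 10 business days (Apr 26, Apr 27, May 1, May 2, May 3, May 4, May 5, May 8, May 9, May 10, skipping weekends and the listed holiday on Apr 28) brings us to Wednesday, 2023/05/10, which is the date termination becomes effective.

2023/05/10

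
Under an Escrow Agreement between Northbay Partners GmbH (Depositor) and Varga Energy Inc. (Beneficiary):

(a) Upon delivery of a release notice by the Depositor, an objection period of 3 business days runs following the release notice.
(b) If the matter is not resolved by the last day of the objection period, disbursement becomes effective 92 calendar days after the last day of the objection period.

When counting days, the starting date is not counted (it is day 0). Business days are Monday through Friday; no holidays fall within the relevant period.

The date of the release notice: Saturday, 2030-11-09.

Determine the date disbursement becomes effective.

The last day of the objection period: 3 business days after Saturday, 2030-11-09, skipping weekends — Nov 11, Nov 12, Nov 13 — lands on Wednesday, 2030-11-13.
The date disbursement becomes effective: 92 calendar days after 2030-11-13 is 2031-02-13.

2031-02-13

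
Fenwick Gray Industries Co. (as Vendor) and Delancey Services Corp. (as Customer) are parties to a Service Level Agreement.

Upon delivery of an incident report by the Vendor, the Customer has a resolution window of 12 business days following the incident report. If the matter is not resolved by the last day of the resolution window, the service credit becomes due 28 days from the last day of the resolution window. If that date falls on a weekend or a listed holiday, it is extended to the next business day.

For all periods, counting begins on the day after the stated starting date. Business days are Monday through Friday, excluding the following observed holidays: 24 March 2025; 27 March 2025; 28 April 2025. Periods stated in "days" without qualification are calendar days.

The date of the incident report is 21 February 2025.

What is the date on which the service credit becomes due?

8 April 2025

The last day of the resolution window: counting 12 business days from Friday, 21 February 2025 (Feb 24, Feb 25, Feb 26, Feb 27, …, Mar 7, Mar 10, Mar 11, skipping weekends) reaches Tuesday, 11 March 2025.
The date on which the service credit becomes due: 28 calendar days after 11 March 2025 is 8 April 2025. 8 April 2025 is a Tuesday and is not a listed holiday, so no roll-forward applies.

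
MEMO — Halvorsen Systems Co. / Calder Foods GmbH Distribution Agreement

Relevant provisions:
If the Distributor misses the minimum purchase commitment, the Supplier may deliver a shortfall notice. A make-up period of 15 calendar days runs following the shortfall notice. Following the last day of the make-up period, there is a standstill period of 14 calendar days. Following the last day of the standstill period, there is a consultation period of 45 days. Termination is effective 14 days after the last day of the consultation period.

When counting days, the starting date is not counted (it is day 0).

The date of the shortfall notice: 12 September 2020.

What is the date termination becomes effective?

Adding 15 calendar days to 12 September 2020 gives 27 September 2020, which is the last day of the make-up period.
The last day of the standstill period: 27 September 2020 + 14 days = 11 October 2020.
The last day of the consultation period: 45 calendar days after 11 October 2020 is 25 November 2020.
Adding 14 calendar days to 25 November 2020 gives 9 December 2020, which is the date termination becomes effective.

9 December 2020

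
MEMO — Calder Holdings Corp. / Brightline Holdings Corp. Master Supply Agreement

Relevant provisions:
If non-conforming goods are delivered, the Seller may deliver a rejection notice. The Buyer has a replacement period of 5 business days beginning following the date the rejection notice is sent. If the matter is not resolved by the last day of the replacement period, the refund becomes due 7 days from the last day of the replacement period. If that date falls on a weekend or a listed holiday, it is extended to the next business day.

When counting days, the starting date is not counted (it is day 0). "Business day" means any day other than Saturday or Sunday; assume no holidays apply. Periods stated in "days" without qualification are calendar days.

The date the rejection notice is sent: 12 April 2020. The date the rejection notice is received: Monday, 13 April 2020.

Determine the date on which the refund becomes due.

24 April 2020

The last day of the replacement period: counting 5 business days from Sunday, 12 April 2020 (Apr 13, Apr 14, Apr 15, Apr 16, Apr 17, skipping weekends) reaches Friday, 17 April 2020.
The date on which the refund becomes due: 17 April 2020 + 7 days = 24 April 2020. 24 April 2020 is a Friday, so no roll-forward applies.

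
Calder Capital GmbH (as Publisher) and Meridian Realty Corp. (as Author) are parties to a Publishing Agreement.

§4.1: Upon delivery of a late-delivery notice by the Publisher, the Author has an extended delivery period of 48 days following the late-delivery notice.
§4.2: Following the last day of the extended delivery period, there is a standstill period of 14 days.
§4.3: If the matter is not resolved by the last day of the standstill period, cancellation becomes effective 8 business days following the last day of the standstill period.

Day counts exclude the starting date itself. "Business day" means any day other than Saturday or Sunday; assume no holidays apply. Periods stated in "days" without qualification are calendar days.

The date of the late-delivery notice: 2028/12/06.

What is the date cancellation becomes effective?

The last day of the extended delivery period: 2028/12/06 + 48 days = 2029/01/23.
The last day of the standstill period: 14 calendar days after 2029/01/23 is 2029/02/06.
From Tuesday, 2029/02/06, 8 business days (Feb 7, Feb 8, Feb 9, Feb 12, Feb 13, Feb 14, Feb 15, Feb 16, skipping weekends) brings us to Friday, 2029/02/16, which is the date cancellation becomes effective.

2029/02/16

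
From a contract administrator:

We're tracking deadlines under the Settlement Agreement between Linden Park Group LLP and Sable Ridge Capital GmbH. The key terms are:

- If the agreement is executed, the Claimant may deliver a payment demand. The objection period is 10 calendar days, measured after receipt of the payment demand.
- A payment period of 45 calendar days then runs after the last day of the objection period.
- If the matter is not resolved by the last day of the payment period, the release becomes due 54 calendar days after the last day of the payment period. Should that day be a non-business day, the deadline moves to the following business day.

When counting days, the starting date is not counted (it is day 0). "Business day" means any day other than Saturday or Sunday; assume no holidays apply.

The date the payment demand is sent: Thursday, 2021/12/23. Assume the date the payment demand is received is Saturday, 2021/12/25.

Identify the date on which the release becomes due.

Adding 10 calendar days to 2021/12/25 gives 2022/01/04, which is the last day of the objection period.
The last day of the payment period: 2022/01/04 + 45 days = 2022/02/18.
Adding 54 calendar days to 2022/02/18 gives 2022/04/13, which is the date on which the release becomes due. 2022/04/13 is a Wednesday, so no roll-forward applies.

2022/04/13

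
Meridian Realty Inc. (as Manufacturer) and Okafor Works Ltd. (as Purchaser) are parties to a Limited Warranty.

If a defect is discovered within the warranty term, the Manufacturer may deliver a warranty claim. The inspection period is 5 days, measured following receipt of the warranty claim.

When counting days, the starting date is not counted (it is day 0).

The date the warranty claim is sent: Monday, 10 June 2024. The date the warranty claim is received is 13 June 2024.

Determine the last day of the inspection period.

Adding 5 calendar days to 13 June 2024 gives 18 June 2024, which is the last day of the inspection period.

18 June 2024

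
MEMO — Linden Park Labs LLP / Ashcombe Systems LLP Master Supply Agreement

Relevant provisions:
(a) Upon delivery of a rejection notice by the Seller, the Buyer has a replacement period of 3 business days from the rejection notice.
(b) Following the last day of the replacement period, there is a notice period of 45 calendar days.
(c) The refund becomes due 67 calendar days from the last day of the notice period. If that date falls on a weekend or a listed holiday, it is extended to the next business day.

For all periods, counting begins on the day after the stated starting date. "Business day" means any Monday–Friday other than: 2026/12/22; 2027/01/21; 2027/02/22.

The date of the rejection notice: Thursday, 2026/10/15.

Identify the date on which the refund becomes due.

The last day of the replacement period: counting 3 business days from Thursday, 2026/10/15 (Oct 16, Oct 19, Oct 20, skipping weekends) reaches Tuesday, 2026/10/20.
The last day of the notice period: 45 calendar days after 2026/10/20 is 2026/12/04.
Adding 67 calendar days to 2026/12/04 gives 2027/02/09, which is the date on which the refund becomes due. 2027/02/09 is a Tuesday and is not a listed holiday, so no roll-forward applies.

2027/02/09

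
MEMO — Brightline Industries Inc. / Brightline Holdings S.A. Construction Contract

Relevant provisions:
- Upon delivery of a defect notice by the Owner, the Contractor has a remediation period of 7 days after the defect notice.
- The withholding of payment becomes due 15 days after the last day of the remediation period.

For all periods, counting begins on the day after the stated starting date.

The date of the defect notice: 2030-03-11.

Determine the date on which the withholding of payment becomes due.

The last day of the remediation period: 2030-03-11 + 7 days = 2030-03-18.
The date on which the withholding of payment becomes due: 15 calendar days after 2030-03-18 is 2030-04-02.

2030-04-02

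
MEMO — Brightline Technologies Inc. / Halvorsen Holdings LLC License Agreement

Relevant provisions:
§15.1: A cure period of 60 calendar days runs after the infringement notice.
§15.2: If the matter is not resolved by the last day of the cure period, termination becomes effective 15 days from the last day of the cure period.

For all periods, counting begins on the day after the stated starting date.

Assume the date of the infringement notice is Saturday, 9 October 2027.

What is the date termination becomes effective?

The last day of the cure period: 9 October 2027 + 60 days = 8 December 2027.
The date termination becomes effective: 8 December 2027 + 15 days = 23 December 2027.

23 December 2027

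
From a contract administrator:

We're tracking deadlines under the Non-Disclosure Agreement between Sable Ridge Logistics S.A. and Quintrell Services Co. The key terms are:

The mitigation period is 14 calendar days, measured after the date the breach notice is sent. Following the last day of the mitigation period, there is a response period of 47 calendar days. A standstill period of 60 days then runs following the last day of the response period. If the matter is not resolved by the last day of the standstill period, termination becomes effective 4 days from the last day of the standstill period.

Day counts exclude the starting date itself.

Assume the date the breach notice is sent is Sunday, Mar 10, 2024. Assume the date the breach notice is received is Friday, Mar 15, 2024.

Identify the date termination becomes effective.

Jul 13, 2024

The last day of the mitigation period: 14 calendar days after Mar 10, 2024 is Mar 24, 2024.
The last day of the response period: Mar 24, 2024 + 47 days = May 10, 2024.
Adding 60 calendar days to May 10, 2024 gives Jul 9, 2024, which is the last day of the standstill period.
The date termination becomes effective: Jul 9, 2024 + 4 days = Jul 13, 2024.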